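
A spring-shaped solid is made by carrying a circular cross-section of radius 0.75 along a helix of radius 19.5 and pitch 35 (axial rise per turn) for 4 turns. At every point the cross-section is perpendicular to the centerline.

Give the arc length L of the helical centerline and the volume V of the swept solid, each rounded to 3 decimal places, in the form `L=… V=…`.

L=509.693 V=900.701

2πR = 2π·19.5 = 122.522113
per-turn = √(122.522113² + 35²) = √(15011.6683 + 1225) = √16236.6683 = 127.423186
L = 4 × 127.423186 = 509.692743
V = π·0.75² × L = 1.767146 × 509.692743 = 900.701425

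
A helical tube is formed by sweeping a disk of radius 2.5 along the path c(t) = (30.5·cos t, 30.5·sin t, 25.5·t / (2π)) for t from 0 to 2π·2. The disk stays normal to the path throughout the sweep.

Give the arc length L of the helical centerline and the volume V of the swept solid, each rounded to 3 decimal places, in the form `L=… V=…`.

2πR = 2π·30.5 = 191.637152
per-turn = √(191.637152² + 25.5²) = √(36724.7980 + 650.25) = √37375.0480 = 193.326273
L = 2 × 193.326273 = 386.652547
V = π·2.5² × L = 19.634954 × 386.652547 = 7591.905002

L=386.653 V=7591.905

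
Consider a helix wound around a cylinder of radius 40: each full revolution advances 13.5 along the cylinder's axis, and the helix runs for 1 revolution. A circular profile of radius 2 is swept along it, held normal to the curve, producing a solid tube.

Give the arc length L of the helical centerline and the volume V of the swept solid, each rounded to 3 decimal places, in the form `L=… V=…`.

L=251.690 V=3162.826

2πR = 2π·40 = 251.327412
per-turn = √(251.327412² + 13.5²) = √(63165.4682 + 182.25) = √63347.7182 = 251.689726
L = 1 × 251.689726 = 251.689726
V = π·2² × L = 12.566371 × 251.689726 = 3162.826377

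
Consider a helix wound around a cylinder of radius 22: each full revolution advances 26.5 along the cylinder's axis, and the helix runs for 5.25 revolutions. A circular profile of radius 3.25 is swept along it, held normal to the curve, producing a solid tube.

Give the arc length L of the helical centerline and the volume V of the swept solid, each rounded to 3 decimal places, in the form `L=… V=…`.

L=738.923 V=24519.747

2πR = 2π·22 = 138.230077
per-turn = √(138.230077² + 26.5²) = √(19107.5541 + 702.25) = √19809.8041 = 140.747306
L = 5.25 × 140.747306 = 738.923356
V = π·3.25² × L = 33.183072 × 738.923356 = 24519.747223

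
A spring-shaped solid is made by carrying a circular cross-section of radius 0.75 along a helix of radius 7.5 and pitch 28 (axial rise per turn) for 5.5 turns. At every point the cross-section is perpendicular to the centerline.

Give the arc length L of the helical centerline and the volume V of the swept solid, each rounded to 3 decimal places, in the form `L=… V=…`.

L=301.481 V=532.761

2πR = 2π·7.5 = 47.123890
per-turn = √(47.123890² + 28²) = √(2220.6610 + 784) = √3004.6610 = 54.814788
L = 5.5 × 54.814788 = 301.481334
V = π·0.75² × L = 1.767146 × 301.481334 = 532.761494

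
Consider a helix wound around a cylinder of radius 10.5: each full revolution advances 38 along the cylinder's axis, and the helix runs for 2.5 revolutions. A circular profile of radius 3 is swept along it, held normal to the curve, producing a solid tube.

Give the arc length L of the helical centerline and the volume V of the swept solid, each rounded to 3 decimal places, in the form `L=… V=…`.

L=190.337 V=5381.646

2πR = 2π·10.5 = 65.973446
per-turn = √(65.973446² + 38²) = √(4352.4955 + 1444) = √5796.4955 = 76.134720
L = 2.5 × 76.134720 = 190.336799
V = π·3² × L = 28.274334 × 190.336799 = 5381.646211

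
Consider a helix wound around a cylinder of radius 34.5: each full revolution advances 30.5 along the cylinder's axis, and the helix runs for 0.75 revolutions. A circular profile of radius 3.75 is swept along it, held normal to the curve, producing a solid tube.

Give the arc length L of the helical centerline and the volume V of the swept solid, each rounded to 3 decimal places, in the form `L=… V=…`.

2πR = 2π·34.5 = 216.769893
per-turn = √(216.769893² + 30.5²) = √(46989.1866 + 930.25) = √47919.4366 = 218.905086
L = 0.75 × 218.905086 = 164.178814
V = π·3.75² × L = 44.178647 × 164.178814 = 7253.197831

L=164.179 V=7253.198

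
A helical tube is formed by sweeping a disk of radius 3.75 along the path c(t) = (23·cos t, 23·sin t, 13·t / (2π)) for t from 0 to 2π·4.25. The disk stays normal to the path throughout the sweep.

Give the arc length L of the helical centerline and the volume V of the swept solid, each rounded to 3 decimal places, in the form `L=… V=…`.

2πR = 2π·23 = 144.513262
per-turn = √(144.513262² + 13²) = √(20884.0829 + 169) = √21053.0829 = 145.096805
L = 4.25 × 145.096805 = 616.661423
V = π·3.75² × L = 44.178647 × 616.661423 = 27243.267117

L=616.661 V=27243.267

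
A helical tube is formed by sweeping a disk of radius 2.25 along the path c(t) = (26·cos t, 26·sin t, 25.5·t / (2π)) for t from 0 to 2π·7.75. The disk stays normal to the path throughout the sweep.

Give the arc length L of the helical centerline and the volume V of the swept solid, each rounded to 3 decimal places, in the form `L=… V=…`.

2πR = 2π·26 = 163.362818
per-turn = √(163.362818² + 25.5²) = √(26687.4103 + 650.25) = √27337.6603 = 165.341042
L = 7.75 × 165.341042 = 1281.393079
V = π·2.25² × L = 15.904313 × 1281.393079 = 20379.676353

L=1281.393 V=20379.676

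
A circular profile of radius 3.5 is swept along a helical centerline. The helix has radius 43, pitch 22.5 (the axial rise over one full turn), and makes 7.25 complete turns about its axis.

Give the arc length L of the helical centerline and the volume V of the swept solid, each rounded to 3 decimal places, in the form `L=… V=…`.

L=1965.564 V=75643.756

2πR = 2π·43 = 270.176968
per-turn = √(270.176968² + 22.5²) = √(72995.5942 + 506.25) = √73501.8442 = 271.112235
L = 7.25 × 271.112235 = 1965.563706
V = π·3.5² × L = 38.484510 × 1965.563706 = 75643.756120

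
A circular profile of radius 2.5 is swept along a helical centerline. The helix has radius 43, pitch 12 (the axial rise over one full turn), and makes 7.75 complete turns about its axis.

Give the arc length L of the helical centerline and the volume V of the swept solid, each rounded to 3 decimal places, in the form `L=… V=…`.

L=2095.936 V=41153.603

2πR = 2π·43 = 270.176968
per-turn = √(270.176968² + 12²) = √(72995.5942 + 144) = √73139.5942 = 270.443329
L = 7.75 × 270.443329 = 2095.935799
V = π·2.5² × L = 19.634954 × 2095.935799 = 41153.603179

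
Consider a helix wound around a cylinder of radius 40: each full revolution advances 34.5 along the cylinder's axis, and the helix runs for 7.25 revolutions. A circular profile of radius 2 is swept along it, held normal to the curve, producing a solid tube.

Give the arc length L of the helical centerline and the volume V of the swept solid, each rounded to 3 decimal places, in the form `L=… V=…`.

2πR = 2π·40 = 251.327412
per-turn = √(251.327412² + 34.5²) = √(63165.4682 + 1190.25) = √64355.7182 = 253.684288
L = 7.25 × 253.684288 = 1839.211091
V = π·2² × L = 12.566371 × 1839.211091 = 23112.208204

L=1839.211 V=23112.208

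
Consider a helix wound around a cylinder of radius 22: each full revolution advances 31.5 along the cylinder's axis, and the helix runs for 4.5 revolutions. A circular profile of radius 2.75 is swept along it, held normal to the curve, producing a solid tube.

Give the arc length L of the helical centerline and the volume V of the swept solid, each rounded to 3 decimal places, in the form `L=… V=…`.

2πR = 2π·22 = 138.230077
per-turn = √(138.230077² + 31.5²) = √(19107.5541 + 992.25) = √20099.8041 = 141.773778
L = 4.5 × 141.773778 = 637.982001
V = π·2.75² × L = 23.758294 × 637.982001 = 15157.364226

L=637.982 V=15157.364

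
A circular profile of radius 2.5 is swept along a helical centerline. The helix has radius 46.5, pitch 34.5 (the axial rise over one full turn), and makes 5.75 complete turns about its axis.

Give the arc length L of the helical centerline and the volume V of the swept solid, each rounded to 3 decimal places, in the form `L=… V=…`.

2πR = 2π·46.5 = 292.168117
per-turn = √(292.168117² + 34.5²) = √(85362.2085 + 1190.25) = √86552.4585 = 294.197992
L = 5.75 × 294.197992 = 1691.638454
V = π·2.5² × L = 19.634954 × 1691.638454 = 33215.243366

L=1691.638 V=33215.243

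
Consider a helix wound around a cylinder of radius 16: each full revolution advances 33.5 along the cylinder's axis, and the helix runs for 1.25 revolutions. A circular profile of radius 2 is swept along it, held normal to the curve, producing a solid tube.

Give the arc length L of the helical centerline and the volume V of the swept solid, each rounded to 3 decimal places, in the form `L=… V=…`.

2πR = 2π·16 = 100.530965
per-turn = √(100.530965² + 33.5²) = √(10106.4749 + 1122.25) = √11228.7249 = 105.965678
L = 1.25 × 105.965678 = 132.457097
V = π·2² × L = 12.566371 × 132.457097 = 1664.504977

L=132.457 V=1664.505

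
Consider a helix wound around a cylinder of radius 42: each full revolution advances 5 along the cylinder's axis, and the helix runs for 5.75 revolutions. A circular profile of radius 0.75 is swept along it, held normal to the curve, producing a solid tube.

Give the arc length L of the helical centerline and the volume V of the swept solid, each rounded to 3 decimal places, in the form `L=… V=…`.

L=1517.662 V=2681.929

2πR = 2π·42 = 263.893783
per-turn = √(263.893783² + 5²) = √(69639.9287 + 25) = √69664.9287 = 263.941146
L = 5.75 × 263.941146 = 1517.661591
V = π·0.75² × L = 1.767146 × 1517.661591 = 2681.929408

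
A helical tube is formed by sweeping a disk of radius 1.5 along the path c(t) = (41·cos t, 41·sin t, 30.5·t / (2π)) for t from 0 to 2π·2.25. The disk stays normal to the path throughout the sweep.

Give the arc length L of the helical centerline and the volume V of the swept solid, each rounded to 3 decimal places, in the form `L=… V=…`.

2πR = 2π·41 = 257.610598
per-turn = √(257.610598² + 30.5²) = √(66363.2200 + 930.25) = √67293.4700 = 259.409849
L = 2.25 × 259.409849 = 583.672161
V = π·1.5² × L = 7.068583 × 583.672161 = 4125.735391

L=583.672 V=4125.735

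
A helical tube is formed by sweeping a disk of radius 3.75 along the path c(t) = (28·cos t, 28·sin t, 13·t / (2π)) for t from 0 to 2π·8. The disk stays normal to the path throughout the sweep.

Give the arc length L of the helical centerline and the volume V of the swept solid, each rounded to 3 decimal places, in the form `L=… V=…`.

2πR = 2π·28 = 175.929189
per-turn = √(175.929189² + 13²) = √(30951.0794 + 169) = √31120.0794 = 176.408842
L = 8 × 176.408842 = 1411.270733
V = π·3.75² × L = 44.178647 × 1411.270733 = 62348.031097

L=1411.271 V=62348.031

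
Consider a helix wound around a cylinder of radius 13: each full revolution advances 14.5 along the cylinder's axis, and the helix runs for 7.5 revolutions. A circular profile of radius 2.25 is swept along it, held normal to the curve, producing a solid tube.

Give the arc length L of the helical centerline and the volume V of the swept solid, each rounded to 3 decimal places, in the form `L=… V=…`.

2πR = 2π·13 = 81.681409
per-turn = √(81.681409² + 14.5²) = √(6671.8526 + 210.25) = √6882.1026 = 82.958439
L = 7.5 × 82.958439 = 622.188291
V = π·2.25² × L = 15.904313 × 622.188291 = 9895.477211

L=622.188 V=9895.477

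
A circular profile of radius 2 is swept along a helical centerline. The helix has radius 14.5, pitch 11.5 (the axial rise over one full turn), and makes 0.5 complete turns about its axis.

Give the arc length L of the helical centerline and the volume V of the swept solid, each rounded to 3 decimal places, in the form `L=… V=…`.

L=45.915 V=576.979

2πR = 2π·14.5 = 91.106187
per-turn = √(91.106187² + 11.5²) = √(8300.3373 + 132.25) = √8432.5873 = 91.829120
L = 0.5 × 91.829120 = 45.914560
V = π·2² × L = 12.566371 × 45.914560 = 576.979378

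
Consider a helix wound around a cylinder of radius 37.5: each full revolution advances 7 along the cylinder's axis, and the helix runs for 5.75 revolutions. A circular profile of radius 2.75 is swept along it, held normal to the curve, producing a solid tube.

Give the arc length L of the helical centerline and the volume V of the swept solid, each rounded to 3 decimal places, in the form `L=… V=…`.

2πR = 2π·37.5 = 235.619449
per-turn = √(235.619449² + 7²) = √(55516.5248 + 49) = √55565.5248 = 235.723407
L = 5.75 × 235.723407 = 1355.409592
V = π·2.75² × L = 23.758294 × 1355.409592 = 32202.220179

L=1355.410 V=32202.220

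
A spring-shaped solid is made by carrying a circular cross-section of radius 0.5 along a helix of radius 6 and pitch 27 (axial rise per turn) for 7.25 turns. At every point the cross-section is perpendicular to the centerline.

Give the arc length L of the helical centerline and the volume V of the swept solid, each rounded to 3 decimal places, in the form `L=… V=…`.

L=336.186 V=264.040

2πR = 2π·6 = 37.699112
per-turn = √(37.699112² + 27²) = √(1421.2230 + 729) = √2150.2230 = 46.370497
L = 7.25 × 46.370497 = 336.186107
V = π·0.5² × L = 0.785398 × 336.186107 = 264.039951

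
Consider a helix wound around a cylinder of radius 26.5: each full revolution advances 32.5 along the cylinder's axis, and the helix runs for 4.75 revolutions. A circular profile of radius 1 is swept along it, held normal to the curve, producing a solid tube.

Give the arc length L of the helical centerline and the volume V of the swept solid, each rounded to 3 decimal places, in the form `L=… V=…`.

L=805.821 V=2531.562

2πR = 2π·26.5 = 166.504411
per-turn = √(166.504411² + 32.5²) = √(27723.7188 + 1056.25) = √28779.9688 = 169.646600
L = 4.75 × 169.646600 = 805.821348
V = π·1² × L = 3.141593 × 805.821348 = 2531.562428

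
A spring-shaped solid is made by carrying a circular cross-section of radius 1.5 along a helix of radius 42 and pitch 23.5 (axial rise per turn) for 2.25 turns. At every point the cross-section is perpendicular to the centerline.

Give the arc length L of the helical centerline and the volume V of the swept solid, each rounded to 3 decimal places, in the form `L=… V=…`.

2πR = 2π·42 = 263.893783
per-turn = √(263.893783² + 23.5²) = √(69639.9287 + 552.25) = √70192.1787 = 264.938066
L = 2.25 × 264.938066 = 596.110648
V = π·1.5² × L = 7.068583 × 596.110648 = 4213.657872

L=596.111 V=4213.658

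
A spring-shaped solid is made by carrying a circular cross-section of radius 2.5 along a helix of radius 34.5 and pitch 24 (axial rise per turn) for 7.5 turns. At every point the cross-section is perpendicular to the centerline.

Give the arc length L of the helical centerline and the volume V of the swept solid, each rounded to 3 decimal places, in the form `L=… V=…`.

2πR = 2π·34.5 = 216.769893
per-turn = √(216.769893² + 24²) = √(46989.1866 + 576) = √47565.1866 = 218.094444
L = 7.5 × 218.094444 = 1635.708331
V = π·2.5² × L = 19.634954 × 1635.708331 = 32117.057973

L=1635.708 V=32117.058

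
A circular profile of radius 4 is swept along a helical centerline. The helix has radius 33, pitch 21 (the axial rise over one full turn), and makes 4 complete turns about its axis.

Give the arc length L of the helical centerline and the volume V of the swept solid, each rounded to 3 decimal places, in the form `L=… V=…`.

L=833.623 V=41902.482

2πR = 2π·33 = 207.345115
per-turn = √(207.345115² + 21²) = √(42991.9968 + 441) = √43432.9968 = 208.405846
L = 4 × 208.405846 = 833.623385
V = π·4² × L = 50.265482 × 833.623385 = 41902.481644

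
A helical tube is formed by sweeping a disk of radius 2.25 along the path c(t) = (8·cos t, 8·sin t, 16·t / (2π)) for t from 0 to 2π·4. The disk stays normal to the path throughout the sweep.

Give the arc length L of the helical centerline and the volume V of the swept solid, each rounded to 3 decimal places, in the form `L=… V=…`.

L=211.002 V=3355.844

2πR = 2π·8 = 50.265482
per-turn = √(50.265482² + 16²) = √(2526.6187 + 256) = √2782.6187 = 52.750533
L = 4 × 52.750533 = 211.002132
V = π·2.25² × L = 15.904313 × 211.002132 = 3355.843908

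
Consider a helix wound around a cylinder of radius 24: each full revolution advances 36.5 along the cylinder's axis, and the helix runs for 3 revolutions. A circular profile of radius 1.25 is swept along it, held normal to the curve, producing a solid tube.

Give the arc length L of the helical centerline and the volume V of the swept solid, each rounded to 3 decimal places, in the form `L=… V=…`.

2πR = 2π·24 = 150.796447
per-turn = √(150.796447² + 36.5²) = √(22739.5685 + 1332.25) = √24071.8185 = 155.150954
L = 3 × 155.150954 = 465.452862
V = π·1.25² × L = 4.908739 × 465.452862 = 2284.786394

L=465.453 V=2284.786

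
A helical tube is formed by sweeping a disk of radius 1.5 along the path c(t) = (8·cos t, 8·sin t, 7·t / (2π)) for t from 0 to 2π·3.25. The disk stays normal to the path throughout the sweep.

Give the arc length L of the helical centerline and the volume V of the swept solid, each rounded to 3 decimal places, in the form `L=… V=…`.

2πR = 2π·8 = 50.265482
per-turn = √(50.265482² + 7²) = √(2526.6187 + 49) = √2575.6187 = 50.750554
L = 3.25 × 50.750554 = 164.939300
V = π·1.5² × L = 7.068583 × 164.939300 = 1165.887212

L=164.939 V=1165.887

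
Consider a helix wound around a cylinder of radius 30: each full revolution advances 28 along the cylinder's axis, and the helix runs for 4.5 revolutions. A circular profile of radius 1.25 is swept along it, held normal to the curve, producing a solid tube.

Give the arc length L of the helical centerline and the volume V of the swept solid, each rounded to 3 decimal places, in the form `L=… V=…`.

L=857.537 V=4209.426

2πR = 2π·30 = 188.495559
per-turn = √(188.495559² + 28²) = √(35530.5758 + 784) = √36314.5758 = 190.563837
L = 4.5 × 190.563837 = 857.537265
V = π·1.25² × L = 4.908739 × 857.537265 = 4209.426206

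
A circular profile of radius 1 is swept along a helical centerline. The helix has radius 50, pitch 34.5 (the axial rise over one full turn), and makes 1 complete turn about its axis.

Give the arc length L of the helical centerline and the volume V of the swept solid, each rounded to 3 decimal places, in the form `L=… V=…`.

L=316.048 V=992.894

2πR = 2π·50 = 314.159265
per-turn = √(314.159265² + 34.5²) = √(98696.0440 + 1190.25) = √99886.2940 = 316.047930
L = 1 × 316.047930 = 316.047930
V = π·1² × L = 3.141593 × 316.047930 = 992.893855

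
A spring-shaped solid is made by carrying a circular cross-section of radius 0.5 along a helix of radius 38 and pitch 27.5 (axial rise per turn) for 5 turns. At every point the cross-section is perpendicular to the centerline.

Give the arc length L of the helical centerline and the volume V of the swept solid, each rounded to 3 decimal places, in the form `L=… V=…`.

2πR = 2π·38 = 238.761042
per-turn = √(238.761042² + 27.5²) = √(57006.8350 + 756.25) = √57763.0850 = 240.339520
L = 5 × 240.339520 = 1201.697602
V = π·0.5² × L = 0.785398 × 1201.697602 = 943.811089

L=1201.698 V=943.811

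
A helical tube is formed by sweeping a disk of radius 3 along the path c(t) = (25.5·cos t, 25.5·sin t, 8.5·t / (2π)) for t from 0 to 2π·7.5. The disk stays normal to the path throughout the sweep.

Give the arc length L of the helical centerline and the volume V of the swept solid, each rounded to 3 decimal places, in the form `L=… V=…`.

L=1203.349 V=34023.892

2πR = 2π·25.5 = 160.221225
per-turn = √(160.221225² + 8.5²) = √(25670.8410 + 72.25) = √25743.0910 = 160.446536
L = 7.5 × 160.446536 = 1203.349023
V = π·3² × L = 28.274334 × 1203.349023 = 34023.892056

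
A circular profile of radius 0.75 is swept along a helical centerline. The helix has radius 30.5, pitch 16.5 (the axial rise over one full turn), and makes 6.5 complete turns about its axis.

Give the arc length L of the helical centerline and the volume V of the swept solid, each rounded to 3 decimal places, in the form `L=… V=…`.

2πR = 2π·30.5 = 191.637152
per-turn = √(191.637152² + 16.5²) = √(36724.7980 + 272.25) = √36997.0480 = 192.346167
L = 6.5 × 192.346167 = 1250.250086
V = π·0.75² × L = 1.767146 × 1250.250086 = 2209.374273

L=1250.250 V=2209.374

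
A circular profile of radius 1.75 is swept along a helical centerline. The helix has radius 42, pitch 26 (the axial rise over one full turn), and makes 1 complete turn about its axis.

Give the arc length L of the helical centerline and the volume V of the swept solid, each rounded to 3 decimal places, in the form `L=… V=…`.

2πR = 2π·42 = 263.893783
per-turn = √(263.893783² + 26²) = √(69639.9287 + 676) = √70315.9287 = 265.171508
L = 1 × 265.171508 = 265.171508
V = π·1.75² × L = 9.621128 × 265.171508 = 2551.248888

L=265.172 V=2551.249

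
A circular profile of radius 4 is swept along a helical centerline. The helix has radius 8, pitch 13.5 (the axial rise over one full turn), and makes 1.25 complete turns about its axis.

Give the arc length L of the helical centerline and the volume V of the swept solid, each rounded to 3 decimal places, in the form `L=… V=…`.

L=65.058 V=3270.196

2πR = 2π·8 = 50.265482
per-turn = √(50.265482² + 13.5²) = √(2526.6187 + 182.25) = √2708.8687 = 52.046794
L = 1.25 × 52.046794 = 65.058492
V = π·4² × L = 50.265482 × 65.058492 = 3270.196490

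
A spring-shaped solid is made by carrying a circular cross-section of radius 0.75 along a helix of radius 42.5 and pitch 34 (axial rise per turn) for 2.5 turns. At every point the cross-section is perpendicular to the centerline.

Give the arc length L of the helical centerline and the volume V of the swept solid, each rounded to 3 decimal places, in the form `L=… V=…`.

2πR = 2π·42.5 = 267.035376
per-turn = √(267.035376² + 34²) = √(71307.8918 + 1156) = √72463.8918 = 269.191181
L = 2.5 × 269.191181 = 672.977952
V = π·0.75² × L = 1.767146 × 672.977952 = 1189.250207

L=672.978 V=1189.250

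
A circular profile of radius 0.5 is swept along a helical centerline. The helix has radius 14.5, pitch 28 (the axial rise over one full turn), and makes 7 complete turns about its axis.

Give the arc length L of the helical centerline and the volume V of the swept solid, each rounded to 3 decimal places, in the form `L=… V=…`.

L=667.183 V=524.004

2πR = 2π·14.5 = 91.106187
per-turn = √(91.106187² + 28²) = √(8300.3373 + 784) = √9084.3373 = 95.311790
L = 7 × 95.311790 = 667.182530
V = π·0.5² × L = 0.785398 × 667.182530 = 524.003933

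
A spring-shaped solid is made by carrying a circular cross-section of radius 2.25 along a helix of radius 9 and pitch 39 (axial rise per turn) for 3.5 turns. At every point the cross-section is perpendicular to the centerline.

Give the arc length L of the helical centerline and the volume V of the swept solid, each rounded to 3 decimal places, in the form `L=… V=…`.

L=240.426 V=3823.812

2πR = 2π·9 = 56.548668
per-turn = √(56.548668² + 39²) = √(3197.7518 + 1521) = √4718.7518 = 68.693172
L = 3.5 × 68.693172 = 240.426101
V = π·2.25² × L = 15.904313 × 240.426101 = 3823.811912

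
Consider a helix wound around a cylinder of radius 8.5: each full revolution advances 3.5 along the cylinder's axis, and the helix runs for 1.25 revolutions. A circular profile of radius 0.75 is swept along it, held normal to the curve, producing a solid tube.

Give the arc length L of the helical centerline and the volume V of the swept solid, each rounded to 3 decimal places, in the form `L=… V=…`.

L=66.902 V=118.226

2πR = 2π·8.5 = 53.407075
per-turn = √(53.407075² + 3.5²) = √(2852.3157 + 12.25) = √2864.5657 = 53.521637
L = 1.25 × 53.521637 = 66.902047
V = π·0.75² × L = 1.767146 × 66.902047 = 118.225675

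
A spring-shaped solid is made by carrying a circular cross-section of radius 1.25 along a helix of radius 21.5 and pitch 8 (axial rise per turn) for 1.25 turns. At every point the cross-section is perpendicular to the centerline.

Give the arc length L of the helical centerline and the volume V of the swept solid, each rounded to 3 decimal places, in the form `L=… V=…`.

L=169.156 V=830.345

2πR = 2π·21.5 = 135.088484
per-turn = √(135.088484² + 8²) = √(18248.8985 + 64) = √18312.8985 = 135.325159
L = 1.25 × 135.325159 = 169.156448
V = π·1.25² × L = 4.908739 × 169.156448 = 830.344773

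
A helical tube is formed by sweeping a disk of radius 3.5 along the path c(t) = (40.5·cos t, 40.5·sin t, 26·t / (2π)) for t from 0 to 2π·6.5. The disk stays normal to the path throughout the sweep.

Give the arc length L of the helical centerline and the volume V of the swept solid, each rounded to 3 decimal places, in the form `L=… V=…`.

2πR = 2π·40.5 = 254.469005
per-turn = √(254.469005² + 26²) = √(64754.4745 + 676) = √65430.4745 = 255.793812
L = 6.5 × 255.793812 = 1662.659781
V = π·3.5² × L = 38.484510 × 1662.659781 = 63986.646970

L=1662.660 V=63986.647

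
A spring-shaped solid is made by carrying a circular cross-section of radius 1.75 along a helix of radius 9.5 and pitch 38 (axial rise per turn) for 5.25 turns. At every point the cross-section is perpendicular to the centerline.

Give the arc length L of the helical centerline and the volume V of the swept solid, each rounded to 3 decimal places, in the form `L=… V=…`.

L=371.488 V=3574.135

2πR = 2π·9.5 = 59.690260
per-turn = √(59.690260² + 38²) = √(3562.9272 + 1444) = √5006.9272 = 70.759644
L = 5.25 × 70.759644 = 371.488130
V = π·1.75² × L = 9.621128 × 371.488130 = 3574.134663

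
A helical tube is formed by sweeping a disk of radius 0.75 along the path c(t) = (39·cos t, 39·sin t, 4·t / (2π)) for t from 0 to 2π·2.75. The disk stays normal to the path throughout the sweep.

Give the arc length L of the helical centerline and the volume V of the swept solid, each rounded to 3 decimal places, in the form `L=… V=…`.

2πR = 2π·39 = 245.044227
per-turn = √(245.044227² + 4²) = √(60046.6732 + 16) = √60062.6732 = 245.076872
L = 2.75 × 245.076872 = 673.961398
V = π·0.75² × L = 1.767146 × 673.961398 = 1190.988099

L=673.961 V=1190.988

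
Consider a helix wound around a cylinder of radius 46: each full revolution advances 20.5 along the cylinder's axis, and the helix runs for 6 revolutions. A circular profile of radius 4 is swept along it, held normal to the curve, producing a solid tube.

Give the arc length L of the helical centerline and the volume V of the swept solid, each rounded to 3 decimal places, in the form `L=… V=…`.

L=1738.516 V=87387.332

2πR = 2π·46 = 289.026524
per-turn = √(289.026524² + 20.5²) = √(83536.3317 + 420.25) = √83956.5817 = 289.752621
L = 6 × 289.752621 = 1738.515729
V = π·4² × L = 50.265482 × 1738.515729 = 87387.331870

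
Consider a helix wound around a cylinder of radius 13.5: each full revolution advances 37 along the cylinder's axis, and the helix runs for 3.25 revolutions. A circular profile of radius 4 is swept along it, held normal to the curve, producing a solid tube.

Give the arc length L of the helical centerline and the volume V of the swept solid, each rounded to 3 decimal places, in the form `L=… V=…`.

L=300.760 V=15117.851

2πR = 2π·13.5 = 84.823002
per-turn = √(84.823002² + 37²) = √(7194.9416 + 1369) = √8563.9416 = 92.541567
L = 3.25 × 92.541567 = 300.760092
V = π·4² × L = 50.265482 × 300.760092 = 15117.851153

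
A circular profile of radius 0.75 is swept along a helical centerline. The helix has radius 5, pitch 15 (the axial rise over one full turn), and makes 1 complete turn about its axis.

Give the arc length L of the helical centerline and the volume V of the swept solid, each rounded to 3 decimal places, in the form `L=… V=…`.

2πR = 2π·5 = 31.415927
per-turn = √(31.415927² + 15²) = √(986.9604 + 225) = √1211.9604 = 34.813222
L = 1 × 34.813222 = 34.813222
V = π·0.75² × L = 1.767146 × 34.813222 = 61.520042

L=34.813 V=61.520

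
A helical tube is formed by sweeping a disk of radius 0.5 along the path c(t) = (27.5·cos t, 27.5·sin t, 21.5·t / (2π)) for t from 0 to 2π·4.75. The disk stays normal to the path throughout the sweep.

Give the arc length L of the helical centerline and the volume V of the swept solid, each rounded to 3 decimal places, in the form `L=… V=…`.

L=827.070 V=649.580

2πR = 2π·27.5 = 172.787596
per-turn = √(172.787596² + 21.5²) = √(29855.5533 + 462.25) = √30317.8033 = 174.120083
L = 4.75 × 174.120083 = 827.070394
V = π·0.5² × L = 0.785398 × 827.070394 = 649.579569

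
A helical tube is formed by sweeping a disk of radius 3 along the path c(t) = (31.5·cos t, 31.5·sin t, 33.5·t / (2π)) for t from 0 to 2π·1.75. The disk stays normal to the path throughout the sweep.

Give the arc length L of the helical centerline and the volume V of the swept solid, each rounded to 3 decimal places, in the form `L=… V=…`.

2πR = 2π·31.5 = 197.920337
per-turn = √(197.920337² + 33.5²) = √(39172.4599 + 1122.25) = √40294.7099 = 200.735423
L = 1.75 × 200.735423 = 351.286989
V = π·3² × L = 28.274334 × 351.286989 = 9932.405629

L=351.287 V=9932.406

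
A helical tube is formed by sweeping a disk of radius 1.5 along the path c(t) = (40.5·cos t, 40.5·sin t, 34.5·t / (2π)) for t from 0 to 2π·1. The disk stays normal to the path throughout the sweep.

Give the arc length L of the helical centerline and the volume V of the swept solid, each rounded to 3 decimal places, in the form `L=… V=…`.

L=256.797 V=1815.191

2πR = 2π·40.5 = 254.469005
per-turn = √(254.469005² + 34.5²) = √(64754.4745 + 1190.25) = √65944.7245 = 256.797049
L = 1 × 256.797049 = 256.797049
V = π·1.5² × L = 7.068583 × 256.797049 = 1815.191377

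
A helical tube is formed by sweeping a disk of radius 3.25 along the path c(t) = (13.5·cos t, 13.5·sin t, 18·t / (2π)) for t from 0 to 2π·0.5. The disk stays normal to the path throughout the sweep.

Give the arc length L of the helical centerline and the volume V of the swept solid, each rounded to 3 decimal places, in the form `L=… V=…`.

L=43.356 V=1438.682

2πR = 2π·13.5 = 84.823002
per-turn = √(84.823002² + 18²) = √(7194.9416 + 324) = √7518.9416 = 86.711831
L = 0.5 × 86.711831 = 43.355915
V = π·3.25² × L = 33.183072 × 43.355915 = 1438.682481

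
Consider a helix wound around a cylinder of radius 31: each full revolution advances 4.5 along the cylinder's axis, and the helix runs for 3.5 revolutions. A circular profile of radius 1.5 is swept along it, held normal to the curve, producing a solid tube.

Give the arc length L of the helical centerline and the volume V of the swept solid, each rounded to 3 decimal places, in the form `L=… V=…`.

L=681.908 V=4820.120

2πR = 2π·31 = 194.778745
per-turn = √(194.778745² + 4.5²) = √(37938.7593 + 20.25) = √37959.0093 = 194.830720
L = 3.5 × 194.830720 = 681.907519
V = π·1.5² × L = 7.068583 × 681.907519 = 4820.120216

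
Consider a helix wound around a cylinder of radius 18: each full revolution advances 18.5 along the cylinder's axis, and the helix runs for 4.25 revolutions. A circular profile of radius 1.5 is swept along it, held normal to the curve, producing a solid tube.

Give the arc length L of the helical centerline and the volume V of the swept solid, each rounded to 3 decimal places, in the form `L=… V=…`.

2πR = 2π·18 = 113.097336
per-turn = √(113.097336² + 18.5²) = √(12791.0073 + 342.25) = √13133.2573 = 114.600425
L = 4.25 × 114.600425 = 487.051804
V = π·1.5² × L = 7.068583 × 487.051804 = 3442.766333

L=487.052 V=3442.766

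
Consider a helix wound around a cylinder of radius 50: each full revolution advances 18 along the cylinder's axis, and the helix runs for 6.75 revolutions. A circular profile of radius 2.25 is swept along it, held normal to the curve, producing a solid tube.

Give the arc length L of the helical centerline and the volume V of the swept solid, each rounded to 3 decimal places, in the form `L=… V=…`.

2πR = 2π·50 = 314.159265
per-turn = √(314.159265² + 18²) = √(98696.0440 + 324) = √99020.0440 = 314.674505
L = 6.75 × 314.674505 = 2124.052908
V = π·2.25² × L = 15.904313 × 2124.052908 = 33781.601869

L=2124.053 V=33781.602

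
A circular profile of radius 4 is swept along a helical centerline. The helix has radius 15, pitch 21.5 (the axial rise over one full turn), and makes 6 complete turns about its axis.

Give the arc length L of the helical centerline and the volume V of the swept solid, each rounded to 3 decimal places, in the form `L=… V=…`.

L=580.014 V=29154.681

2πR = 2π·15 = 94.247780
per-turn = √(94.247780² + 21.5²) = √(8882.6440 + 462.25) = √9344.8940 = 96.668992
L = 6 × 96.668992 = 580.013950
V = π·4² × L = 50.265482 × 580.013950 = 29154.681046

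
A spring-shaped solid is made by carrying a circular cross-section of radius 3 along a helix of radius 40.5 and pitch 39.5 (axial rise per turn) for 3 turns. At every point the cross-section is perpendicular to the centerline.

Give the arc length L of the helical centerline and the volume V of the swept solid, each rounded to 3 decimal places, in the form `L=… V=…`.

2πR = 2π·40.5 = 254.469005
per-turn = √(254.469005² + 39.5²) = √(64754.4745 + 1560.25) = √66314.7245 = 257.516455
L = 3 × 257.516455 = 772.549364
V = π·3² × L = 28.274334 × 772.549364 = 21843.318667

L=772.549 V=21843.319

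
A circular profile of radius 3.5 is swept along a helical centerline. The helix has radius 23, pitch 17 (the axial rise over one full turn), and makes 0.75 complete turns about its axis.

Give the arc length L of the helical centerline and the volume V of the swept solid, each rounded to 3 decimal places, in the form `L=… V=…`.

L=109.132 V=4199.903

2πR = 2π·23 = 144.513262
per-turn = √(144.513262² + 17²) = √(20884.0829 + 289) = √21173.0829 = 145.509735
L = 0.75 × 145.509735 = 109.132301
V = π·3.5² × L = 38.484510 × 109.132301 = 4199.903133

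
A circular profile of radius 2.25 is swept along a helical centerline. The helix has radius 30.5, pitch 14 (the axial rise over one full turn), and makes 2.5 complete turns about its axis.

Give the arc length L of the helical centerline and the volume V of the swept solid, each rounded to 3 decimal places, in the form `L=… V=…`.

L=480.370 V=7639.949

2πR = 2π·30.5 = 191.637152
per-turn = √(191.637152² + 14²) = √(36724.7980 + 196) = √36920.7980 = 192.147854
L = 2.5 × 192.147854 = 480.369636
V = π·2.25² × L = 15.904313 × 480.369636 = 7639.948957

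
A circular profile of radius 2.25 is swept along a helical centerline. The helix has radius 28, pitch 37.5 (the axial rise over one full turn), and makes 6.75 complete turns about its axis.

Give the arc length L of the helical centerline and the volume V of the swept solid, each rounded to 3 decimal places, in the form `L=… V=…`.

2πR = 2π·28 = 175.929189
per-turn = √(175.929189² + 37.5²) = √(30951.0794 + 1406.25) = √32357.3294 = 179.881432
L = 6.75 × 179.881432 = 1214.199663
V = π·2.25² × L = 15.904313 × 1214.199663 = 19311.011248

L=1214.200 V=19311.011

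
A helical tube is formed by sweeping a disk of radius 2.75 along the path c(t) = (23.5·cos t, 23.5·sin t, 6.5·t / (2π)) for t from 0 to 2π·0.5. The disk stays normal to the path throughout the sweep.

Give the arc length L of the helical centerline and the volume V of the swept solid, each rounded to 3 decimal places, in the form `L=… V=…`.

L=73.899 V=1755.712

2πR = 2π·23.5 = 147.654855
per-turn = √(147.654855² + 6.5²) = √(21801.9561 + 42.25) = √21844.2061 = 147.797856
L = 0.5 × 147.797856 = 73.898928
V = π·2.75² × L = 23.758294 × 73.898928 = 1755.712486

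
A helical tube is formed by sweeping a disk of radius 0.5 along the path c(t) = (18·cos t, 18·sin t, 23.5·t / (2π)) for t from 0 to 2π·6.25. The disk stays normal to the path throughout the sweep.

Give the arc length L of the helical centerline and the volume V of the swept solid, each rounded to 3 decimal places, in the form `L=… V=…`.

2πR = 2π·18 = 113.097336
per-turn = √(113.097336² + 23.5²) = √(12791.0073 + 552.25) = √13343.2573 = 115.513018
L = 6.25 × 115.513018 = 721.956362
V = π·0.5² × L = 0.785398 × 721.956362 = 567.023201

L=721.956 V=567.023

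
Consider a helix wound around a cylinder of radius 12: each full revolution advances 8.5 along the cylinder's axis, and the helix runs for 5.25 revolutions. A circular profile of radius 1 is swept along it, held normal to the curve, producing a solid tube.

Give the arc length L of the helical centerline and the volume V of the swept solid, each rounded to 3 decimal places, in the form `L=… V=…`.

2πR = 2π·12 = 75.398224
per-turn = √(75.398224² + 8.5²) = √(5684.8921 + 72.25) = √5757.1421 = 75.875834
L = 5.25 × 75.875834 = 398.348127
V = π·1² × L = 3.141593 × 398.348127 = 1251.447549

L=398.348 V=1251.448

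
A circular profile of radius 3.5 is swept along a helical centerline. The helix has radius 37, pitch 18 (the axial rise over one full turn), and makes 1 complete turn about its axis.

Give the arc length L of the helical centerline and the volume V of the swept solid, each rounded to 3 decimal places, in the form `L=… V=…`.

L=233.174 V=8973.574

2πR = 2π·37 = 232.477856
per-turn = √(232.477856² + 18²) = √(54045.9537 + 324) = √54369.9537 = 233.173656
L = 1 × 233.173656 = 233.173656
V = π·3.5² × L = 38.484510 × 233.173656 = 8973.573885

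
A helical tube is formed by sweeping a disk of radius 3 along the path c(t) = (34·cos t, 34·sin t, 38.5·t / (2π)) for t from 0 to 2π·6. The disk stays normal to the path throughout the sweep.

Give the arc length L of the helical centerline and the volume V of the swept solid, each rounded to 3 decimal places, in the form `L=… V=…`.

2πR = 2π·34 = 213.628300
per-turn = √(213.628300² + 38.5²) = √(45637.0508 + 1482.25) = √47119.3008 = 217.069806
L = 6 × 217.069806 = 1302.418837
V = π·3² × L = 28.274334 × 1302.418837 = 36825.025052

L=1302.419 V=36825.025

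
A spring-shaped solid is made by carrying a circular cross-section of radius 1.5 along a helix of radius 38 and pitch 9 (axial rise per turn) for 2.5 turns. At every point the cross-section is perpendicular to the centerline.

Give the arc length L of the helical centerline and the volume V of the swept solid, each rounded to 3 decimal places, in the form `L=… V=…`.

2πR = 2π·38 = 238.761042
per-turn = √(238.761042² + 9²) = √(57006.8350 + 81) = √57087.8350 = 238.930607
L = 2.5 × 238.930607 = 597.326518
V = π·1.5² × L = 7.068583 × 597.326518 = 4222.252350

L=597.327 V=4222.252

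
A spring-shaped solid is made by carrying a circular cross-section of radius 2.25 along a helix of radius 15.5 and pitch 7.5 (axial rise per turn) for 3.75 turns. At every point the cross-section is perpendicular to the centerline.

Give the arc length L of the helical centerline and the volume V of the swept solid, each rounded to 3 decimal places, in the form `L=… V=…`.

L=366.292 V=5825.615

2πR = 2π·15.5 = 97.389372
per-turn = √(97.389372² + 7.5²) = √(9484.6898 + 56.25) = √9540.9398 = 97.677735
L = 3.75 × 97.677735 = 366.291505
V = π·2.25² × L = 15.904313 × 366.291505 = 5825.614669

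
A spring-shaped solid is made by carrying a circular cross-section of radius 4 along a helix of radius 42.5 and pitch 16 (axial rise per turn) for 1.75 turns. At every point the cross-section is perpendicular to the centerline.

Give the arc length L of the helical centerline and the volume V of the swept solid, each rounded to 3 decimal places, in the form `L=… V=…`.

2πR = 2π·42.5 = 267.035376
per-turn = √(267.035376² + 16²) = √(71307.8918 + 256) = √71563.8918 = 267.514283
L = 1.75 × 267.514283 = 468.149996
V = π·4² × L = 50.265482 × 468.149996 = 23531.785405

L=468.150 V=23531.785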